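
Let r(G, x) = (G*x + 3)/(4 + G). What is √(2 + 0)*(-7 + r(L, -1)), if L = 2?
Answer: -41*√2/6 ≈ -9.6638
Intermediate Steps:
r(G, x) = (3 + G*x)/(4 + G)
√(2 + 0)*(-7 + r(L, -1)) = √(2 + 0)*(-7 + (3 + 2*(-1))/(4 + 2)) = √2*(-7 + (3 - 2)/6) = √2*(-7 + (⅙)*1) = √2*(-7 + ⅙) = √2*(-41/6) = -41*√2/6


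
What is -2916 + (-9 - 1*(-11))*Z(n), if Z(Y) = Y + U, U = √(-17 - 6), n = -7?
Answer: -2930 + 2*I*√23 ≈ -2930.0 + 9.5917*I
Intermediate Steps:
U = I*√23 (U = √(-23) = I*√23 ≈ 4.7958*I)
Z(Y) = Y + I*√23
-2916 + (-9 - 1*(-11))*Z(n) = -2916 + (-9 - 1*(-11))*(-7 + I*√23) = -2916 + (-9 + 11)*(-7 + I*√23) = -2916 + 2*(-7 + I*√23) = -2916 + (-14 + 2*I*√23) = -2930 + 2*I*√23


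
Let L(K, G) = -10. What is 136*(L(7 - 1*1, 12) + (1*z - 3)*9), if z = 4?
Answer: -136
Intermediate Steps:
136*(L(7 - 1*1, 12) + (1*z - 3)*9) = 136*(-10 + (1*4 - 3)*9) = 136*(-10 + (4 - 3)*9) = 136*(-10 + 1*9) = 136*(-10 + 9) = 136*(-1) = -136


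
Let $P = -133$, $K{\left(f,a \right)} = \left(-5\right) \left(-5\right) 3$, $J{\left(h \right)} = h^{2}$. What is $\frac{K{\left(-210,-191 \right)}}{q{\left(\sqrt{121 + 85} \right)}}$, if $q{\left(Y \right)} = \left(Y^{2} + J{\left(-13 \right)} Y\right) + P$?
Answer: $- \frac{5475}{5878237} + \frac{12675 \sqrt{206}}{5878237} \approx 0.030017$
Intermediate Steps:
$K{\left(f,a \right)} = 75$ ($K{\left(f,a \right)} = 25 \cdot 3 = 75$)
$q{\left(Y \right)} = -133 + Y^{2} + 169 Y$ ($q{\left(Y \right)} = \left(Y^{2} + \left(-13\right)^{2} Y\right) - 133 = \left(Y^{2} + 169 Y\right) - 133 = -133 + Y^{2} + 169 Y$)
$\frac{K{\left(-210,-191 \right)}}{q{\left(\sqrt{121 + 85} \right)}} = \frac{75}{-133 + \left(\sqrt{121 + 85}\right)^{2} + 169 \sqrt{121 + 85}} = \frac{75}{-133 + \left(\sqrt{206}\right)^{2} + 169 \sqrt{206}} = \frac{75}{-133 + 206 + 169 \sqrt{206}} = \frac{75}{73 + 169 \sqrt{206}}$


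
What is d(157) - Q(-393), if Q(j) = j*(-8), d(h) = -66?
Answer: -3210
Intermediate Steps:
Q(j) = -8*j
d(157) - Q(-393) = -66 - (-8)*(-393) = -66 - 1*3144 = -66 - 3144 = -3210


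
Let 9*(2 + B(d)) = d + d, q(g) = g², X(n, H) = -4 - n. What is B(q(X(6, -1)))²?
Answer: 33124/81 ≈ 408.94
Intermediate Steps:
B(d) = -2 + 2*d/9 (B(d) = -2 + (d + d)/9 = -2 + (2*d)/9 = -2 + 2*d/9)
B(q(X(6, -1)))² = (-2 + 2*(-4 - 1*6)²/9)² = (-2 + 2*(-4 - 6)²/9)² = (-2 + (2/9)*(-10)²)² = (-2 + (2/9)*100)² = (-2 + 200/9)² = (182/9)² = 33124/81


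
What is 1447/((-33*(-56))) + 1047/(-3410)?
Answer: 136337/286440 ≈ 0.47597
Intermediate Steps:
1447/((-33*(-56))) + 1047/(-3410) = 1447/1848 + 1047*(-1/3410) = 1447*(1/1848) - 1047/3410 = 1447/1848 - 1047/3410 = 136337/286440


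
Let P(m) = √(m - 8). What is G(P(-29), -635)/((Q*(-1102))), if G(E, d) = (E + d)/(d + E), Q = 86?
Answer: -1/94772 ≈ -1.0552e-5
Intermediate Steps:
P(m) = √(-8 + m)
G(E, d) = 1 (G(E, d) = (E + d)/(E + d) = 1)
G(P(-29), -635)/((Q*(-1102))) = 1/(86*(-1102)) = 1/(-94772) = 1*(-1/94772) = -1/94772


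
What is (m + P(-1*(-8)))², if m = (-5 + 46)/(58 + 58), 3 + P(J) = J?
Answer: 385641/13456 ≈ 28.659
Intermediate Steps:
P(J) = -3 + J
m = 41/116 ≈ 0.35345
(m + P(-1*(-8)))² = (41/116 + (-3 - 1*(-8)))² = (41/116 + (-3 + 8))² = (41/116 + 5)² = (621/116)² = 385641/13456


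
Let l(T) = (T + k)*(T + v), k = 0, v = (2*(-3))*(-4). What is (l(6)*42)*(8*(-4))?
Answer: -241920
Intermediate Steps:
v = 24 (v = -6*(-4) = 24)
l(T) = T*(24 + T) (l(T) = (T + 0)*(T + 24) = T*(24 + T))
(l(6)*42)*(8*(-4)) = ((6*(24 + 6))*42)*(8*(-4)) = ((6*30)*42)*(-32) = (180*42)*(-32) = 7560*(-32) = -241920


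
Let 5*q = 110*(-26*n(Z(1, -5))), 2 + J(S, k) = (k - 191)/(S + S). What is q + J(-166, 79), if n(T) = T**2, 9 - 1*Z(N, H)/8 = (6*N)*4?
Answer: -683654538/83 ≈ -8.2368e+6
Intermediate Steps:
Z(N, H) = 72 - 192*N (Z(N, H) = 72 - 8*6*N*4 = 72 - 192*N)
J(S, k) = -2 + (-191 + k)/(2*S) (J(S, k) = -2 + (k - 191)/(S + S) = -2 + (-191 + k)/((2*S)) = -2 + (-191 + k)*(1/(2*S)) = -2 + (-191 + k)/(2*S))
q = -8236800 (q = (110*(-26*(72 - 192*1)**2))/5 = (110*(-26*(72 - 192)**2))/5 = (110*(-26*(-120)**2))/5 = (110*(-26*14400))/5 = (110*(-374400))/5 = (1/5)*(-41184000) = -8236800)
q + J(-166, 79) = -8236800 + (1/2)*(-191 + 79 - 4*(-166))/(-166) = -8236800 + (1/2)*(-1/166)*(-191 + 79 + 664) = -8236800 + (1/2)*(-1/166)*552 = -8236800 - 138/83 = -683654538/83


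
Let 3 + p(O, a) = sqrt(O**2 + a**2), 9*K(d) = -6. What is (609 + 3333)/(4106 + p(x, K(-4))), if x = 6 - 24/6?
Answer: 145566234/151511441 - 23652*sqrt(10)/151511441 ≈ 0.96027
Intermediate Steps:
x = 2 (x = 6 - 24/6 = 6 - 1*4 = 6 - 4 = 2)
K(d) = -2/3 (K(d) = (1/9)*(-6) = -2/3)
p(O, a) = -3 + sqrt(O**2 + a**2)
(609 + 3333)/(4106 + p(x, K(-4))) = (609 + 3333)/(4106 + (-3 + sqrt(2**2 + (-2/3)**2))) = 3942/(4106 + (-3 + sqrt(4 + 4/9))) = 3942/(4106 + (-3 + sqrt(40/9))) = 3942/(4106 + (-3 + 2*sqrt(10)/3)) = 3942/(4103 + 2*sqrt(10)/3)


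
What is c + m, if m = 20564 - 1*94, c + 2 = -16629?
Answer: 3839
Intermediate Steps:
c = -16631 (c = -2 - 16629 = -16631)
m = 20470 (m = 20564 - 94 = 20470)
c + m = -16631 + 20470 = 3839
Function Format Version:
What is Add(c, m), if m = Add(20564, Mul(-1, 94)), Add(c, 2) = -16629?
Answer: 3839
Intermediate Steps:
c = -16631 (c = Add(-2, -16629) = -16631)
m = 20470 (m = Add(20564, -94) = 20470)
Add(c, m) = Add(-16631, 20470) = 3839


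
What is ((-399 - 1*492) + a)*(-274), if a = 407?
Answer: 132616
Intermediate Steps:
((-399 - 1*492) + a)*(-274) = ((-399 - 1*492) + 407)*(-274) = ((-399 - 492) + 407)*(-274) = (-891 + 407)*(-274) = -484*(-274) = 132616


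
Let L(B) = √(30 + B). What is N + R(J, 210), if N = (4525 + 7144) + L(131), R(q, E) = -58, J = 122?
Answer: 11611 + √161 ≈ 11624.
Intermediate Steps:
N = 11669 + √161 (N = (4525 + 7144) + √(30 + 131) = 11669 + √161 ≈ 11682.)
N + R(J, 210) = (11669 + √161) - 58 = 11611 + √161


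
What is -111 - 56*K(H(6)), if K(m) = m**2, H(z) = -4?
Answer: -1007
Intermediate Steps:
-111 - 56*K(H(6)) = -111 - 56*(-4)**2 = -111 - 56*16 = -111 - 896 = -1007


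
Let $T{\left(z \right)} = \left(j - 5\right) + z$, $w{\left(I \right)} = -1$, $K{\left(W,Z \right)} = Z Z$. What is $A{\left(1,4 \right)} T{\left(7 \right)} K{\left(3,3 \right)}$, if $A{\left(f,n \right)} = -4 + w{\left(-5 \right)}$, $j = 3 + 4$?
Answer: $-405$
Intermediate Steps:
$K{\left(W,Z \right)} = Z^{2}$
$j = 7$
$A{\left(f,n \right)} = -5$ ($A{\left(f,n \right)} = -4 - 1 = -5$)
$T{\left(z \right)} = 2 + z$ ($T{\left(z \right)} = \left(7 - 5\right) + z = 2 + z$)
$A{\left(1,4 \right)} T{\left(7 \right)} K{\left(3,3 \right)} = - 5 \left(2 + 7\right) 3^{2} = \left(-5\right) 9 \cdot 9 = \left(-45\right) 9 = -405$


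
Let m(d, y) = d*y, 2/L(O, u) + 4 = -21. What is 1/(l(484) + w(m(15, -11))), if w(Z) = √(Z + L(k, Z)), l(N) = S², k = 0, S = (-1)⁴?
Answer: 25/4152 - 5*I*√4127/4152 ≈ 0.0060212 - 0.077362*I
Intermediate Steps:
S = 1
L(O, u) = -2/25 (L(O, u) = 2/(-4 - 21) = 2/(-25) = 2*(-1/25) = -2/25)
l(N) = 1 (l(N) = 1² = 1)
w(Z) = √(-2/25 + Z) (w(Z) = √(Z - 2/25) = √(-2/25 + Z))
1/(l(484) + w(m(15, -11))) = 1/(1 + √(-2 + 25*(15*(-11)))/5) = 1/(1 + √(-2 + 25*(-165))/5) = 1/(1 + √(-2 - 4125)/5) = 1/(1 + √(-4127)/5) = 1/(1 + (I*√4127)/5) = 1/(1 + I*√4127/5)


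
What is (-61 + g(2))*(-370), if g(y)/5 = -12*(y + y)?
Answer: 111370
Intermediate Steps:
g(y) = -120*y (g(y) = 5*(-12*(y + y)) = 5*(-24*y) = -120*y)
(-61 + g(2))*(-370) = (-61 - 120*2)*(-370) = (-61 - 240)*(-370) = -301*(-370) = 111370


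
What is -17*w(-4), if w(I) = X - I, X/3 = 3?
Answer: -221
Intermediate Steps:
X = 9 (X = 3*3 = 9)
w(I) = 9 - I
-17*w(-4) = -17*(9 - 1*(-4)) = -17*(9 + 4) = -17*13 = -221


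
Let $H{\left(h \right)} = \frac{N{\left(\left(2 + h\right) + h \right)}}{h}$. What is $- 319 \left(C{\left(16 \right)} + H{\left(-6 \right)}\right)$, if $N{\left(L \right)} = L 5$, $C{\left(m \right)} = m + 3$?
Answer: $- \frac{26158}{3} \approx -8719.3$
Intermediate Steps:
$C{\left(m \right)} = 3 + m$
$N{\left(L \right)} = 5 L$
$H{\left(h \right)} = \frac{10 + 10 h}{h}$ ($H{\left(h \right)} = \frac{5 \left(\left(2 + h\right) + h\right)}{h} = \frac{5 \left(2 + 2 h\right)}{h} = \frac{10 + 10 h}{h}$)
$- 319 \left(C{\left(16 \right)} + H{\left(-6 \right)}\right) = - 319 \left(\left(3 + 16\right) + \left(10 + \frac{10}{-6}\right)\right) = - 319 \left(19 + \left(10 + 10 \left(- \frac{1}{6}\right)\right)\right) = - 319 \left(19 + \left(10 - \frac{5}{3}\right)\right) = - 319 \left(19 + \frac{25}{3}\right) = \left(-319\right) \frac{82}{3} = - \frac{26158}{3}$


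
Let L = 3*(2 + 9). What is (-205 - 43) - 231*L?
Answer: -7871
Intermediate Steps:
L = 33 (L = 3*11 = 33)
(-205 - 43) - 231*L = (-205 - 43) - 231*33 = -248 - 7623 = -7871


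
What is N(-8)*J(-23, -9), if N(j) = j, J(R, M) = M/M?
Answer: -8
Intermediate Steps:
J(R, M) = 1
N(-8)*J(-23, -9) = -8*1 = -8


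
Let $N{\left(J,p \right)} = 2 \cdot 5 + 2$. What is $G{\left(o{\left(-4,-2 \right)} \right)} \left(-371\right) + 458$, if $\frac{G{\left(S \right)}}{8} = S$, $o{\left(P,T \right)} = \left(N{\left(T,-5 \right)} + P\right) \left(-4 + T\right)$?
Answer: $142922$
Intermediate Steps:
$N{\left(J,p \right)} = 12$ ($N{\left(J,p \right)} = 10 + 2 = 12$)
$o{\left(P,T \right)} = \left(-4 + T\right) \left(12 + P\right)$ ($o{\left(P,T \right)} = \left(12 + P\right) \left(-4 + T\right) = \left(-4 + T\right) \left(12 + P\right)$)
$G{\left(S \right)} = 8 S$
$G{\left(o{\left(-4,-2 \right)} \right)} \left(-371\right) + 458 = 8 \left(-48 - -16 + 12 \left(-2\right) - -8\right) \left(-371\right) + 458 = 8 \left(-48 + 16 - 24 + 8\right) \left(-371\right) + 458 = 8 \left(-48\right) \left(-371\right) + 458 = \left(-384\right) \left(-371\right) + 458 = 142464 + 458 = 142922$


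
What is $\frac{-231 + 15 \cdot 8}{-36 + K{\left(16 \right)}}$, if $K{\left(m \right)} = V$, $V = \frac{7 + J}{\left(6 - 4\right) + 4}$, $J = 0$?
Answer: $\frac{666}{209} \approx 3.1866$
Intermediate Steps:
$V = \frac{7}{6}$ ($V = \frac{7 + 0}{\left(6 - 4\right) + 4} = \frac{7}{\left(6 - 4\right) + 4} = \frac{7}{2 + 4} = \frac{7}{6} \approx 1.1667$)
$K{\left(m \right)} = \frac{7}{6}$
$\frac{-231 + 15 \cdot 8}{-36 + K{\left(16 \right)}} = \frac{-231 + 15 \cdot 8}{-36 + \frac{7}{6}} = \frac{-231 + 120}{- \frac{209}{6}} = \left(-111\right) \left(- \frac{6}{209}\right) = \frac{666}{209}$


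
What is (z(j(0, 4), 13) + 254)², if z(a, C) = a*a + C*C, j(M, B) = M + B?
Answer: 192721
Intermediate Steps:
j(M, B) = B + M
z(a, C) = C² + a² (z(a, C) = a² + C² = C² + a²)
(z(j(0, 4), 13) + 254)² = ((13² + (4 + 0)²) + 254)² = ((169 + 4²) + 254)² = ((169 + 16) + 254)² = (185 + 254)² = 439² = 192721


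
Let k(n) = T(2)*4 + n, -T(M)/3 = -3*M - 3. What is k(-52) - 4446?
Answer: -4390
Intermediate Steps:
T(M) = 9 + 9*M (T(M) = -3*(-3*M - 3) = -3*(-3 - 3*M) = 9 + 9*M)
k(n) = 108 + n (k(n) = (9 + 9*2)*4 + n = (9 + 18)*4 + n = 27*4 + n = 108 + n)
k(-52) - 4446 = (108 - 52) - 4446 = 56 - 4446 = -4390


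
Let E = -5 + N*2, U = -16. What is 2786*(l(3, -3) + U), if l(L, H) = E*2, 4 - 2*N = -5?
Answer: -22288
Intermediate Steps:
N = 9/2 (N = 2 - ½*(-5) = 2 + 5/2 = 9/2 ≈ 4.5000)
E = 4 (E = -5 + (9/2)*2 = -5 + 9 = 4)
l(L, H) = 8 (l(L, H) = 4*2 = 8)
2786*(l(3, -3) + U) = 2786*(8 - 16) = 2786*(-8) = -22288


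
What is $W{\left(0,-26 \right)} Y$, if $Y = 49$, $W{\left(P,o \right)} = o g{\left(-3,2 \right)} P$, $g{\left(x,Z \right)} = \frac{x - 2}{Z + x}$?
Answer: $0$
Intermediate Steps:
$g{\left(x,Z \right)} = \frac{-2 + x}{Z + x}$
$W{\left(P,o \right)} = 5 P o$ ($W{\left(P,o \right)} = o \frac{-2 - 3}{2 - 3} P = o \frac{1}{-1} \left(-5\right) P = o \left(\left(-1\right) \left(-5\right)\right) P = o 5 P = 5 o P = 5 P o$)
$W{\left(0,-26 \right)} Y = 5 \cdot 0 \left(-26\right) 49 = 0 \cdot 49 = 0$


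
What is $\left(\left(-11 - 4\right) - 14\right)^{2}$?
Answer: $841$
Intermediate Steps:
$\left(\left(-11 - 4\right) - 14\right)^{2} = \left(-15 - 14\right)^{2} = \left(-29\right)^{2} = 841$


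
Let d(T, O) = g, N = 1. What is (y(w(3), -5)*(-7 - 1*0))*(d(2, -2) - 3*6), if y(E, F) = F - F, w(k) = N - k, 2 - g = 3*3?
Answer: 0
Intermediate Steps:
g = -7 (g = 2 - 3*3 = 2 - 1*9 = 2 - 9 = -7)
d(T, O) = -7
w(k) = 1 - k
y(E, F) = 0
(y(w(3), -5)*(-7 - 1*0))*(d(2, -2) - 3*6) = (0*(-7 - 1*0))*(-7 - 3*6) = (0*(-7 + 0))*(-7 - 18) = (0*(-7))*(-25) = 0*(-25) = 0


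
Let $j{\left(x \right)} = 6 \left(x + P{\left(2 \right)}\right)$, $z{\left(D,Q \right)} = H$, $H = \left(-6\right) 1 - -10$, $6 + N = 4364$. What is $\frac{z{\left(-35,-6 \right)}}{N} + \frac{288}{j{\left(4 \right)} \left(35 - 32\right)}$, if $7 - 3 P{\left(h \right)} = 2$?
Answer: $\frac{104626}{37043} \approx 2.8244$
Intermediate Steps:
$P{\left(h \right)} = \frac{5}{3}$ ($P{\left(h \right)} = \frac{7}{3} - \frac{2}{3} = \frac{5}{3}$)
$N = 4358$ ($N = -6 + 4364 = 4358$)
$H = 4$ ($H = -6 + 10 = 4$)
$z{\left(D,Q \right)} = 4$
$j{\left(x \right)} = 10 + 6 x$ ($j{\left(x \right)} = 6 \left(x + \frac{5}{3}\right) = 6 \left(\frac{5}{3} + x\right) = 10 + 6 x$)
$\frac{z{\left(-35,-6 \right)}}{N} + \frac{288}{j{\left(4 \right)} \left(35 - 32\right)} = \frac{4}{4358} + \frac{288}{\left(10 + 6 \cdot 4\right) \left(35 - 32\right)} = 4 \cdot \frac{1}{4358} + \frac{288}{\left(10 + 24\right) 3} = \frac{2}{2179} + \frac{288}{34 \cdot 3} = \frac{2}{2179} + \frac{288}{102} = \frac{2}{2179} + 288 \cdot \frac{1}{102} = \frac{2}{2179} + \frac{48}{17} = \frac{104626}{37043}$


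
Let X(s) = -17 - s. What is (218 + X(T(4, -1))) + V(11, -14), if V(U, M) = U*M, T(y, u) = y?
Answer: 43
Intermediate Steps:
V(U, M) = M*U
(218 + X(T(4, -1))) + V(11, -14) = (218 + (-17 - 1*4)) - 14*11 = (218 + (-17 - 4)) - 154 = (218 - 21) - 154 = 197 - 154 = 43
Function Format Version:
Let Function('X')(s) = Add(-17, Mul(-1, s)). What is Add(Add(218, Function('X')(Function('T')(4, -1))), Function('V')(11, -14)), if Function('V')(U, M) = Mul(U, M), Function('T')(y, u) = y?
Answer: 43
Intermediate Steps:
Function('V')(U, M) = Mul(M, U)
Add(Add(218, Function('X')(Function('T')(4, -1))), Function('V')(11, -14)) = Add(Add(218, Add(-17, Mul(-1, 4))), Mul(-14, 11)) = Add(Add(218, Add(-17, -4)), -154) = Add(Add(218, -21), -154) = Add(197, -154) = 43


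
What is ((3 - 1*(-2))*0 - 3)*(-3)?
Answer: 9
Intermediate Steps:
((3 - 1*(-2))*0 - 3)*(-3) = ((3 + 2)*0 - 3)*(-3) = (5*0 - 3)*(-3) = (0 - 3)*(-3) = -3*(-3) = 9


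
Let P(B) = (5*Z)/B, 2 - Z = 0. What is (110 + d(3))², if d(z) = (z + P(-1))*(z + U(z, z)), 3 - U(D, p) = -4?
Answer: 1600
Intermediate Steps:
Z = 2 (Z = 2 - 1*0 = 2 + 0 = 2)
U(D, p) = 7 (U(D, p) = 3 - 1*(-4) = 3 + 4 = 7)
P(B) = 10/B (P(B) = (5*2)/B = 10/B)
d(z) = (-10 + z)*(7 + z) (d(z) = (z + 10/(-1))*(z + 7) = (z + 10*(-1))*(7 + z) = (z - 10)*(7 + z) = (-10 + z)*(7 + z))
(110 + d(3))² = (110 + (-70 + 3² - 3*3))² = (110 + (-70 + 9 - 9))² = (110 - 70)² = 40² = 1600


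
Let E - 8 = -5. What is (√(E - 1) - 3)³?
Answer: -45 + 29*√2 ≈ -3.9878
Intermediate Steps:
E = 3 (E = 8 - 5 = 3)
(√(E - 1) - 3)³ = (√(3 - 1) - 3)³ = (√2 - 3)³ = (-3 + √2)³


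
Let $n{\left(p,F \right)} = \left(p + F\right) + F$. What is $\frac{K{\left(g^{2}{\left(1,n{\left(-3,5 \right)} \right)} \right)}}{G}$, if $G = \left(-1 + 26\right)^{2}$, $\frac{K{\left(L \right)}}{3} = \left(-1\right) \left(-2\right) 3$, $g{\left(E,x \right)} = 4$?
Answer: $\frac{18}{625} \approx 0.0288$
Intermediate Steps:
$n{\left(p,F \right)} = p + 2 F$ ($n{\left(p,F \right)} = \left(F + p\right) + F = p + 2 F$)
$K{\left(L \right)} = 18$ ($K{\left(L \right)} = 3 \left(-1\right) \left(-2\right) 3 = 3 \cdot 2 \cdot 3 = 3 \cdot 6 = 18$)
$G = 625$ ($G = 25^{2} = 625$)
$\frac{K{\left(g^{2}{\left(1,n{\left(-3,5 \right)} \right)} \right)}}{G} = \frac{18}{625}$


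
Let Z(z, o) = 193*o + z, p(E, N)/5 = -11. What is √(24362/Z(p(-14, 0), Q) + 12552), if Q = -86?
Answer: √20594941878/1281 ≈ 112.03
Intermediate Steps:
p(E, N) = -55 (p(E, N) = 5*(-11) = -55)
Z(z, o) = z + 193*o
√(24362/Z(p(-14, 0), Q) + 12552) = √(24362/(-55 + 193*(-86)) + 12552) = √(24362/(-55 - 16598) + 12552) = √(24362/(-16653) + 12552) = √(24362*(-1/16653) + 12552) = √(-1874/1281 + 12552) = √(16077238/1281) = √20594941878/1281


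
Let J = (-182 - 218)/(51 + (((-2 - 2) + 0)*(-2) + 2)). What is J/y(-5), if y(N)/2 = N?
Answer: 40/61 ≈ 0.65574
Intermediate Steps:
y(N) = 2*N
J = -400/61 (J = -400/(51 + ((-4 + 0)*(-2) + 2)) = -400/(51 + (-4*(-2) + 2)) = -400/(51 + (8 + 2)) = -400/(51 + 10) = -400/61 ≈ -6.5574)
J/y(-5) = -400/(61*(2*(-5))) = -400/61/(-10) = -400/61*(-⅒) = 40/61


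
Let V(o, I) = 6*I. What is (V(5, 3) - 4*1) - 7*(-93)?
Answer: 665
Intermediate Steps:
(V(5, 3) - 4*1) - 7*(-93) = (6*3 - 4*1) - 7*(-93) = (18 - 4) + 651 = 14 + 651 = 665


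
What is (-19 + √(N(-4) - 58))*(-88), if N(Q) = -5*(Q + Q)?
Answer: 1672 - 264*I*√2 ≈ 1672.0 - 373.35*I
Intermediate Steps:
N(Q) = -10*Q
(-19 + √(N(-4) - 58))*(-88) = (-19 + √(-10*(-4) - 58))*(-88) = (-19 + √(40 - 58))*(-88) = (-19 + √(-18))*(-88) = (-19 + 3*I*√2)*(-88) = 1672 - 264*I*√2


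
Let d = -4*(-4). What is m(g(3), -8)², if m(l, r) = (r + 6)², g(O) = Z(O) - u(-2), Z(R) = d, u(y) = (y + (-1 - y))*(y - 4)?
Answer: 16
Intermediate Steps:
u(y) = 4 - y (u(y) = -(-4 + y) = 4 - y)
d = 16
Z(R) = 16
g(O) = 10 (g(O) = 16 - (4 - 1*(-2)) = 16 - (4 + 2) = 16 - 1*6 = 16 - 6 = 10)
m(l, r) = (6 + r)²
m(g(3), -8)² = ((6 - 8)²)² = ((-2)²)² = 4² = 16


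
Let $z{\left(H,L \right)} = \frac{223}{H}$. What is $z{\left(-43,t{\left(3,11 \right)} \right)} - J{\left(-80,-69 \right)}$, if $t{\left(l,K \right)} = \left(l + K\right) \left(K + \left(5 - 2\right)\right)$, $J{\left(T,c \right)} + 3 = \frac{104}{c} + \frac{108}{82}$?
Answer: $- \frac{242792}{121647} \approx -1.9959$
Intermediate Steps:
$J{\left(T,c \right)} = - \frac{69}{41} + \frac{104}{c}$ ($J{\left(T,c \right)} = -3 + \left(\frac{104}{c} + \frac{108}{82}\right) = -3 + \left(\frac{104}{c} + 108 \cdot \frac{1}{82}\right) = -3 + \left(\frac{104}{c} + \frac{54}{41}\right) = -3 + \left(\frac{54}{41} + \frac{104}{c}\right) = - \frac{69}{41} + \frac{104}{c}$)
$t{\left(l,K \right)} = \left(3 + K\right) \left(K + l\right)$ ($t{\left(l,K \right)} = \left(K + l\right) \left(K + \left(5 - 2\right)\right) = \left(K + l\right) \left(K + 3\right) = \left(K + l\right) \left(3 + K\right) = \left(3 + K\right) \left(K + l\right)$)
$z{\left(-43,t{\left(3,11 \right)} \right)} - J{\left(-80,-69 \right)} = \frac{223}{-43} - \left(- \frac{69}{41} + \frac{104}{-69}\right) = 223 \left(- \frac{1}{43}\right) - \left(- \frac{69}{41} + 104 \left(- \frac{1}{69}\right)\right) = - \frac{223}{43} - \left(- \frac{69}{41} - \frac{104}{69}\right) = - \frac{223}{43} - - \frac{9025}{2829} = - \frac{223}{43} + \frac{9025}{2829} = - \frac{242792}{121647}$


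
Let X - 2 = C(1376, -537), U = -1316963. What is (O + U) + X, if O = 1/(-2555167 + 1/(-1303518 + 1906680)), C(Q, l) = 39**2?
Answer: -2027329343081041482/1541179638053 ≈ -1.3154e+6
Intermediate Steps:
C(Q, l) = 1521
X = 1523 (X = 2 + 1521 = 1523)
O = -603162/1541179638053 (O = 1/(-2555167 + 1/603162) = 1/(-1541179638053/603162) = -603162/1541179638053 ≈ -3.9136e-7)
(O + U) + X = (-603162/1541179638053 - 1316963) + 1523 = -2029676559669796201/1541179638053 + 1523 = -2027329343081041482/1541179638053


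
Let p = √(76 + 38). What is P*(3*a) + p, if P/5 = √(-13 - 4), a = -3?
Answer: √114 - 45*I*√17 ≈ 10.677 - 185.54*I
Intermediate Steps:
p = √114 ≈ 10.677
P = 5*I*√17 (P = 5*√(-13 - 4) = 5*√(-17) = 5*(I*√17) = 5*I*√17 ≈ 20.616*I)
P*(3*a) + p = (5*I*√17)*(3*(-3)) + √114 = (5*I*√17)*(-9) + √114 = -45*I*√17 + √114 = √114 - 45*I*√17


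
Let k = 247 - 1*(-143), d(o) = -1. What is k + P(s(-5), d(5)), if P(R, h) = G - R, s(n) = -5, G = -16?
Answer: 379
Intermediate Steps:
k = 390 (k = 247 + 143 = 390)
P(R, h) = -16 - R
k + P(s(-5), d(5)) = 390 + (-16 - 1*(-5)) = 390 + (-16 + 5) = 390 - 11 = 379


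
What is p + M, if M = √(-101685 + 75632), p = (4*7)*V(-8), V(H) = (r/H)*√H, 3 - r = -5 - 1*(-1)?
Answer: I*(√26053 - 49*√2) ≈ 92.113*I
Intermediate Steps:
r = 7 (r = 3 - (-5 - 1*(-1)) = 3 - (-5 + 1) = 3 - 1*(-4) = 3 + 4 = 7)
V(H) = 7/√H (V(H) = (7/H)*√H = 7/√H)
p = -49*I*√2 (p = (4*7)*(7/√(-8)) = 28*(7*(-I*√2/4)) = 28*(-7*I*√2/4) = -49*I*√2 ≈ -69.297*I)
M = I*√26053 (M = √(-26053) = I*√26053 ≈ 161.41*I)
p + M = -49*I*√2 + I*√26053 = I*√26053 - 49*I*√2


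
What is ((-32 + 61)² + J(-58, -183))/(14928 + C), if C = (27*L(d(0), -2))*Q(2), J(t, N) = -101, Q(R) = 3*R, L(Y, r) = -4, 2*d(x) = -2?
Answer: 37/714 ≈ 0.051821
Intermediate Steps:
d(x) = -1 (d(x) = (½)*(-2) = -1)
C = -648 (C = (27*(-4))*(3*2) = -108*6 = -648)
((-32 + 61)² + J(-58, -183))/(14928 + C) = ((-32 + 61)² - 101)/(14928 - 648) = (29² - 101)/14280 = (841 - 101)*(1/14280) = 740*(1/14280) = 37/714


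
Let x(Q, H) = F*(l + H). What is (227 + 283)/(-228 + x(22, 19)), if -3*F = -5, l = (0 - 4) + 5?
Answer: -765/292 ≈ -2.6199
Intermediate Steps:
l = 1 (l = -4 + 5 = 1)
F = 5/3 (F = -⅓*(-5) = 5/3 ≈ 1.6667)
x(Q, H) = 5/3 + 5*H/3 (x(Q, H) = 5*(1 + H)/3 = 5/3 + 5*H/3)
(227 + 283)/(-228 + x(22, 19)) = (227 + 283)/(-228 + (5/3 + (5/3)*19)) = 510/(-228 + (5/3 + 95/3)) = 510/(-228 + 100/3) = 510/(-584/3) = 510*(-3/584) = -765/292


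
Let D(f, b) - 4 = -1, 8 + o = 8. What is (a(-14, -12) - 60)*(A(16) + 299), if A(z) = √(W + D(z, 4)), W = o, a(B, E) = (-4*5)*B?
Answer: 65780 + 220*√3 ≈ 66161.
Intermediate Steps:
o = 0 (o = -8 + 8 = 0)
D(f, b) = 3 (D(f, b) = 4 - 1 = 3)
a(B, E) = -20*B
W = 0
A(z) = √3 (A(z) = √(0 + 3) = √3)
(a(-14, -12) - 60)*(A(16) + 299) = (-20*(-14) - 60)*(√3 + 299) = (280 - 60)*(299 + √3) = 220*(299 + √3) = 65780 + 220*√3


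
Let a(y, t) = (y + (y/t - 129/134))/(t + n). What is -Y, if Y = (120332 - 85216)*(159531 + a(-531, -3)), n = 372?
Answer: -15388850073182/2747 ≈ -5.6021e+9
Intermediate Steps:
a(y, t) = (-129/134 + y + y/t)/(372 + t) (a(y, t) = (y + (y/t - 129/134))/(t + 372) = (y + (y/t - 129*1/134))/(372 + t) = (y + (y/t - 129/134))/(372 + t) = (y + (-129/134 + y/t))/(372 + t) = (-129/134 + y + y/t)/(372 + t))
Y = 15388850073182/2747 (Y = (120332 - 85216)*(159531 + (-531 - 129/134*(-3) - 3*(-531))/((-3)*(372 - 3))) = 35116*(159531 - ⅓*(-531 + 387/134 + 1593)/369) = 35116*(159531 - ⅓*1/369*142695/134) = 35116*(159531 - 5285/5494) = 35116*(876458029/5494) = 15388850073182/2747 ≈ 5.6021e+9)
-Y = -1*15388850073182/2747 = -15388850073182/2747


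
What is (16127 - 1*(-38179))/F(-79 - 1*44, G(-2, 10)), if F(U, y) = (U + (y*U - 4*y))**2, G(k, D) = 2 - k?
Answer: 54306/398161 ≈ 0.13639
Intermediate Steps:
F(U, y) = (U - 4*y + U*y)**2 (F(U, y) = (U + (U*y - 4*y))**2 = (U + (-4*y + U*y))**2 = (U - 4*y + U*y)**2)
(16127 - 1*(-38179))/F(-79 - 1*44, G(-2, 10)) = (16127 - 1*(-38179))/(((-79 - 1*44) - 4*(2 - 1*(-2)) + (-79 - 1*44)*(2 - 1*(-2)))**2) = (16127 + 38179)/(((-79 - 44) - 4*(2 + 2) + (-79 - 44)*(2 + 2))**2) = 54306/((-123 - 4*4 - 123*4)**2) = 54306/((-123 - 16 - 492)**2) = 54306/((-631)**2) = 54306/398161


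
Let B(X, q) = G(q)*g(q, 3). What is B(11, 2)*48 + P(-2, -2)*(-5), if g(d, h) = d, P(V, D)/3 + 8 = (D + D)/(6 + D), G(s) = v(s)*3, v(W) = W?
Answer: 711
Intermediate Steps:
G(s) = 3*s (G(s) = s*3 = 3*s)
P(V, D) = -24 + 6*D/(6 + D) (P(V, D) = -24 + 3*((D + D)/(6 + D)) = -24 + 3*((2*D)/(6 + D)) = -24 + 3*(2*D/(6 + D)) = -24 + 6*D/(6 + D))
B(X, q) = 3*q² (B(X, q) = (3*q)*q = 3*q²)
B(11, 2)*48 + P(-2, -2)*(-5) = (3*2²)*48 + (18*(-8 - 1*(-2))/(6 - 2))*(-5) = (3*4)*48 + (18*(-8 + 2)/4)*(-5) = 12*48 + (18*(¼)*(-6))*(-5) = 576 - 27*(-5) = 576 + 135 = 711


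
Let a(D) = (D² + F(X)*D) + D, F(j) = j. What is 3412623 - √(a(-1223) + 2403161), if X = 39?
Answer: 3412623 - √3849970 ≈ 3.4107e+6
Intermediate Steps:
a(D) = D² + 40*D (a(D) = (D² + 39*D) + D = D² + 40*D)
3412623 - √(a(-1223) + 2403161) = 3412623 - √(-1223*(40 - 1223) + 2403161) = 3412623 - √(-1223*(-1183) + 2403161) = 3412623 - √(1446809 + 2403161) = 3412623 - √3849970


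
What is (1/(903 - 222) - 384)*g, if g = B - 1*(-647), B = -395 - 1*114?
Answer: -12029138/227 ≈ -52992.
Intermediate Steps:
B = -509 (B = -395 - 114 = -509)
g = 138 (g = -509 - 1*(-647) = -509 + 647 = 138)
(1/(903 - 222) - 384)*g = (1/(903 - 222) - 384)*138 = (1/681 - 384)*138 = -261503/681*138 = -12029138/227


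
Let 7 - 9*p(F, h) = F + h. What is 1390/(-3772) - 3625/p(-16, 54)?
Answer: 61509205/58466 ≈ 1052.1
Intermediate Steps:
p(F, h) = 7/9 - F/9 - h/9 (p(F, h) = 7/9 - (F + h)/9 = 7/9 + (-F/9 - h/9) = 7/9 - F/9 - h/9)
1390/(-3772) - 3625/p(-16, 54) = 1390/(-3772) - 3625/(7/9 - 1/9*(-16) - 1/9*54) = 1390*(-1/3772) - 3625/(7/9 + 16/9 - 6) = -695/1886 - 3625/(-31/9) = -695/1886 - 3625*(-9/31) = -695/1886 + 32625/31 = 61509205/58466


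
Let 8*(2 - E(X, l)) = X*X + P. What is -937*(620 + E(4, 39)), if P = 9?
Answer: -4639087/8 ≈ -5.7989e+5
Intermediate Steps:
E(X, l) = 7/8 - X²/8 (E(X, l) = 2 - (X*X + 9)/8 = 2 - (X² + 9)/8 = 2 - (9 + X²)/8 = 2 + (-9/8 - X²/8) = 7/8 - X²/8)
-937*(620 + E(4, 39)) = -937*(620 + (7/8 - ⅛*4²)) = -937*(620 + (7/8 - ⅛*16)) = -937*(620 + (7/8 - 2)) = -937*(620 - 9/8) = -937*4951/8 = -4639087/8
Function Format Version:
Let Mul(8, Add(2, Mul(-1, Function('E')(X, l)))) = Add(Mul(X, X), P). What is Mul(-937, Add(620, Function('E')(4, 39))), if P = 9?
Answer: Rational(-4639087, 8) ≈ -5.7989e+5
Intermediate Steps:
Function('E')(X, l) = Add(Rational(7, 8), Mul(Rational(-1, 8), Pow(X, 2))) (Function('E')(X, l) = Add(2, Mul(Rational(-1, 8), Add(Mul(X, X), 9))) = Add(2, Mul(Rational(-1, 8), Add(Pow(X, 2), 9))) = Add(2, Mul(Rational(-1, 8), Add(9, Pow(X, 2)))) = Add(2, Add(Rational(-9, 8), Mul(Rational(-1, 8), Pow(X, 2)))) = Add(Rational(7, 8), Mul(Rational(-1, 8), Pow(X, 2))))
Mul(-937, Add(620, Function('E')(4, 39))) = Mul(-937, Add(620, Add(Rational(7, 8), Mul(Rational(-1, 8), Pow(4, 2))))) = Mul(-937, Add(620, Add(Rational(7, 8), Mul(Rational(-1, 8), 16)))) = Mul(-937, Add(620, Add(Rational(7, 8), -2))) = Mul(-937, Add(620, Rational(-9, 8))) = Mul(-937, Rational(4951, 8)) = Rational(-4639087, 8)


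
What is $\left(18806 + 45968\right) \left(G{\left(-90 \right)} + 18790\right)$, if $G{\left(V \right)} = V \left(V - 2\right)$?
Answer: $1753432180$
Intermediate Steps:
$G{\left(V \right)} = V \left(-2 + V\right)$ ($G{\left(V \right)} = V \left(V - 2\right) = V \left(-2 + V\right)$)
$\left(18806 + 45968\right) \left(G{\left(-90 \right)} + 18790\right) = \left(18806 + 45968\right) \left(- 90 \left(-2 - 90\right) + 18790\right) = 64774 \left(\left(-90\right) \left(-92\right) + 18790\right) = 64774 \left(8280 + 18790\right) = 64774 \cdot 27070 = 1753432180$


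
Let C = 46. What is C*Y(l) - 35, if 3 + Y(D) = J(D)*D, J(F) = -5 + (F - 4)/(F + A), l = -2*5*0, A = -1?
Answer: -173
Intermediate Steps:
l = 0 (l = -10*0 = 0)
J(F) = -5 + (-4 + F)/(-1 + F) (J(F) = -5 + (F - 4)/(F - 1) = -5 + (-4 + F)/(-1 + F))
Y(D) = -3 + D*(1 - 4*D)/(-1 + D) (Y(D) = -3 + ((1 - 4*D)/(-1 + D))*D = -3 + D*(1 - 4*D)/(-1 + D))
C*Y(l) - 35 = 46*((3 - 4*0² - 2*0)/(-1 + 0)) - 35 = 46*((3 - 4*0 + 0)/(-1)) - 35 = 46*(-(3 + 0 + 0)) - 35 = 46*(-1*3) - 35 = 46*(-3) - 35 = -138 - 35 = -173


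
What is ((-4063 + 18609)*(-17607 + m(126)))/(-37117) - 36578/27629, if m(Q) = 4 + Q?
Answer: 7022498926392/1025505593 ≈ 6847.8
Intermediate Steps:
((-4063 + 18609)*(-17607 + m(126)))/(-37117) - 36578/27629 = ((-4063 + 18609)*(-17607 + (4 + 126)))/(-37117) - 36578/27629 = (14546*(-17607 + 130))*(-1/37117) - 36578*1/27629 = (14546*(-17477))*(-1/37117) - 36578/27629 = -254220442*(-1/37117) - 36578/27629 = 254220442/37117 - 36578/27629 = 7022498926392/1025505593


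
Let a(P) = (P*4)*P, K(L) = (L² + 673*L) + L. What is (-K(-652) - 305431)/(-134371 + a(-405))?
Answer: -291087/521729 ≈ -0.55793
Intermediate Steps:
K(L) = L² + 674*L
a(P) = 4*P² (a(P) = (4*P)*P = 4*P²)
(-K(-652) - 305431)/(-134371 + a(-405)) = (-(-652)*(674 - 652) - 305431)/(-134371 + 4*(-405)²) = (-(-652)*22 - 305431)/(-134371 + 4*164025) = (-1*(-14344) - 305431)/(-134371 + 656100) = (14344 - 305431)/521729 = -291087*1/521729 = -291087/521729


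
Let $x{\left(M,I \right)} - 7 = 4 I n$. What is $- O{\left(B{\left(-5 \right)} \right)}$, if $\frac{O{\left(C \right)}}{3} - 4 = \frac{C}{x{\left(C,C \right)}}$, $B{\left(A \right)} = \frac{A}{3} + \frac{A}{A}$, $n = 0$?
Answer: $- \frac{82}{7} \approx -11.714$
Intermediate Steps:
$x{\left(M,I \right)} = 7$ ($x{\left(M,I \right)} = 7 + 4 I 0 = 7 + 0 = 7$)
$B{\left(A \right)} = 1 + \frac{A}{3}$ ($B{\left(A \right)} = A \frac{1}{3} + 1 = \frac{A}{3} + 1 = 1 + \frac{A}{3}$)
$O{\left(C \right)} = 12 + \frac{3 C}{7}$ ($O{\left(C \right)} = 12 + 3 \frac{C}{7} = 12 + \frac{3 C}{7}$)
$- O{\left(B{\left(-5 \right)} \right)} = - (12 + \frac{3 \left(1 + \frac{1}{3} \left(-5\right)\right)}{7}) = - (12 + \frac{3 \left(1 - \frac{5}{3}\right)}{7}) = - (12 + \frac{3}{7} \left(- \frac{2}{3}\right)) = - (12 - \frac{2}{7}) = \left(-1\right) \frac{82}{7} = - \frac{82}{7}$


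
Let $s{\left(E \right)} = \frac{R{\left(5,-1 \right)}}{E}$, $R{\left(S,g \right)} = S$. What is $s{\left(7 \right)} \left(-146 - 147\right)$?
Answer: $- \frac{1465}{7} \approx -209.29$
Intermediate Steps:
$s{\left(E \right)} = \frac{5}{E}$
$s{\left(7 \right)} \left(-146 - 147\right) = \frac{5}{7} \left(-146 - 147\right) = 5 \cdot \frac{1}{7} \left(-293\right) = \frac{5}{7} \left(-293\right) = - \frac{1465}{7}$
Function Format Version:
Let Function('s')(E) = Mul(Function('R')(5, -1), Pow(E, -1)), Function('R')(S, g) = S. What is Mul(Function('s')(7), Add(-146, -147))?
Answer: Rational(-1465, 7) ≈ -209.29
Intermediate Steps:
Function('s')(E) = Mul(5, Pow(E, -1))
Mul(Function('s')(7), Add(-146, -147)) = Mul(Mul(5, Pow(7, -1)), Add(-146, -147)) = Mul(Mul(5, Rational(1, 7)), -293) = Mul(Rational(5, 7), -293) = Rational(-1465, 7)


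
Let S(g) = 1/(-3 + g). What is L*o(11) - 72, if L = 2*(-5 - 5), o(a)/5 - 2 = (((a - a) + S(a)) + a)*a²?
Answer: -269769/2 ≈ -1.3488e+5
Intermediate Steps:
o(a) = 10 + 5*a²*(a + 1/(-3 + a)) (o(a) = 10 + 5*((((a - a) + 1/(-3 + a)) + a)*a²) = 10 + 5*(((0 + 1/(-3 + a)) + a)*a²) = 10 + 5*((1/(-3 + a) + a)*a²) = 10 + 5*((a + 1/(-3 + a))*a²) = 10 + 5*(a²*(a + 1/(-3 + a))) = 10 + 5*a²*(a + 1/(-3 + a)))
L = -20 (L = 2*(-10) = -20)
L*o(11) - 72 = -100*(11² + (-3 + 11)*(2 + 11³))/(-3 + 11) - 72 = -100*(121 + 8*(2 + 1331))/8 - 72 = -100*(121 + 8*1333)/8 - 72 = -100*(121 + 10664)/8 - 72 = -100*10785/8 - 72 = -20*53925/8 - 72 = -269625/2 - 72 = -269769/2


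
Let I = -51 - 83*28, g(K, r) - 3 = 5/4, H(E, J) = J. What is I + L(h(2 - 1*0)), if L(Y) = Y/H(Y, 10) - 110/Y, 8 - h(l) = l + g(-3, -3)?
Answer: -682551/280 ≈ -2437.7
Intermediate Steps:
g(K, r) = 17/4 (g(K, r) = 3 + 5/4 = 17/4)
h(l) = 15/4 - l (h(l) = 8 - (l + 17/4) = 8 - (17/4 + l) = 8 + (-17/4 - l) = 15/4 - l)
L(Y) = -110/Y + Y/10 (L(Y) = Y/10 - 110/Y = -110/Y + Y/10)
I = -2375 (I = -51 - 2324 = -2375)
I + L(h(2 - 1*0)) = -2375 + (-110/(15/4 - (2 - 1*0)) + (15/4 - (2 - 1*0))/10) = -2375 + (-110/(15/4 - (2 + 0)) + (15/4 - (2 + 0))/10) = -2375 + (-110/(15/4 - 1*2) + (15/4 - 1*2)/10) = -2375 + (-110/(15/4 - 2) + (15/4 - 2)/10) = -2375 + (-110/7/4 + (⅒)*(7/4)) = -2375 + (-110*4/7 + 7/40) = -2375 + (-440/7 + 7/40) = -2375 - 17551/280 = -682551/280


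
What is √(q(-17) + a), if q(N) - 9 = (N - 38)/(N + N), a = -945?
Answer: I*√1080146/34 ≈ 30.568*I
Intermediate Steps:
q(N) = 9 + (-38 + N)/(2*N) (q(N) = 9 + (N - 38)/(N + N) = 9 + (-38 + N)/((2*N)) = 9 + (-38 + N)*(1/(2*N)) = 9 + (-38 + N)/(2*N))
√(q(-17) + a) = √((19/2 - 19/(-17)) - 945) = √((19/2 - 19*(-1/17)) - 945) = √((19/2 + 19/17) - 945) = √(361/34 - 945) = √(-31769/34) = I*√1080146/34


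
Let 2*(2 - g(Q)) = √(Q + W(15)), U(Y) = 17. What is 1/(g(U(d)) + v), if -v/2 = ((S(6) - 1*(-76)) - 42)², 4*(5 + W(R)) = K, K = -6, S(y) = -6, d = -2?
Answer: -4176/6539609 + 2*√42/19618827 ≈ -0.00063791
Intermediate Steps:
W(R) = -13/2 (W(R) = -5 + (¼)*(-6) = -5 - 3/2 = -13/2)
g(Q) = 2 - √(-13/2 + Q)/2 (g(Q) = 2 - √(Q - 13/2)/2 = 2 - √(-13/2 + Q)/2)
v = -1568 (v = -2*((-6 - 1*(-76)) - 42)² = -2*((-6 + 76) - 42)² = -2*(70 - 42)² = -2*28² = -2*784 = -1568)
1/(g(U(d)) + v) = 1/((2 - √(-26 + 4*17)/4) - 1568) = 1/((2 - √(-26 + 68)/4) - 1568) = 1/((2 - √42/4) - 1568) = 1/(-1566 - √42/4)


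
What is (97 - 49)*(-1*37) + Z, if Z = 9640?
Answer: 7864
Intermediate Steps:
(97 - 49)*(-1*37) + Z = (97 - 49)*(-1*37) + 9640 = 48*(-37) + 9640 = -1776 + 9640 = 7864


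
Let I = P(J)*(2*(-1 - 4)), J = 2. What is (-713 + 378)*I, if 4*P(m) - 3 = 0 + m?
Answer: 8375/2 ≈ 4187.5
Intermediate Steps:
P(m) = ¾ + m/4 (P(m) = ¾ + (0 + m)/4 = ¾ + m/4)
I = -25/2 (I = (¾ + (¼)*2)*(2*(-1 - 4)) = (¾ + ½)*(2*(-5)) = (5/4)*(-10) = -25/2 ≈ -12.500)
(-713 + 378)*I = (-713 + 378)*(-25/2) = -335*(-25/2) = 8375/2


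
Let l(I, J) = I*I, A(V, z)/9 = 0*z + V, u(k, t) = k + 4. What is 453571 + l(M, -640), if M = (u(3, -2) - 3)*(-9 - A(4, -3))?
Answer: 485971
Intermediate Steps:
u(k, t) = 4 + k
A(V, z) = 9*V (A(V, z) = 9*(0*z + V) = 9*(0 + V) = 9*V)
M = -180 (M = ((4 + 3) - 3)*(-9 - 9*4) = (7 - 3)*(-9 - 1*36) = 4*(-9 - 36) = 4*(-45) = -180)
l(I, J) = I**2
453571 + l(M, -640) = 453571 + (-180)**2 = 453571 + 32400 = 485971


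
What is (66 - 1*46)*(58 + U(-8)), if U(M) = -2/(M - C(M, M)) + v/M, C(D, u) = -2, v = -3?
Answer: 7045/6 ≈ 1174.2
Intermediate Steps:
U(M) = -3/M - 2/(2 + M) (U(M) = -2/(M - 1*(-2)) - 3/M = -2/(M + 2) - 3/M = -2/(2 + M) - 3/M = -3/M - 2/(2 + M))
(66 - 1*46)*(58 + U(-8)) = (66 - 1*46)*(58 + (-6 - 5*(-8))/((-8)*(2 - 8))) = (66 - 46)*(58 - 1/8*(-6 + 40)/(-6)) = 20*(58 - 1/8*(-1/6)*34) = 20*(58 + 17/24) = 20*(1409/24) = 7045/6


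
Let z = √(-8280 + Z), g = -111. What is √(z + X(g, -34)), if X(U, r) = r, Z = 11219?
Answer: √(-34 + √2939) ≈ 4.4958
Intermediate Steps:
z = √2939 (z = √(-8280 + 11219) = √2939 ≈ 54.213)
√(z + X(g, -34)) = √(√2939 - 34) = √(-34 + √2939)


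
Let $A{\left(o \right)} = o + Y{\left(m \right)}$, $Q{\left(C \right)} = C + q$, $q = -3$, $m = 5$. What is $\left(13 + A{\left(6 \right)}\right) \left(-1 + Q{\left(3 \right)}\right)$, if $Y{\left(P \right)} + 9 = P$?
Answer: $-15$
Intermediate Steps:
$Y{\left(P \right)} = -9 + P$
$Q{\left(C \right)} = -3 + C$ ($Q{\left(C \right)} = C - 3 = -3 + C$)
$A{\left(o \right)} = -4 + o$ ($A{\left(o \right)} = o + \left(-9 + 5\right) = o - 4 = -4 + o$)
$\left(13 + A{\left(6 \right)}\right) \left(-1 + Q{\left(3 \right)}\right) = \left(13 + \left(-4 + 6\right)\right) \left(-1 + \left(-3 + 3\right)\right) = \left(13 + 2\right) \left(-1 + 0\right) = 15 \left(-1\right) = -15$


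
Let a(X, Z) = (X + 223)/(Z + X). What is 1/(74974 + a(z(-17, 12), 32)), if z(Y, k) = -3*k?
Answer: 4/299709 ≈ 1.3346e-5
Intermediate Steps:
a(X, Z) = (223 + X)/(X + Z)
1/(74974 + a(z(-17, 12), 32)) = 1/(74974 + (223 - 3*12)/(-3*12 + 32)) = 1/(74974 + (223 - 36)/(-36 + 32)) = 1/(74974 + 187/(-4)) = 1/(74974 - ¼*187) = 1/(74974 - 187/4) = 1/(299709/4) = 4/299709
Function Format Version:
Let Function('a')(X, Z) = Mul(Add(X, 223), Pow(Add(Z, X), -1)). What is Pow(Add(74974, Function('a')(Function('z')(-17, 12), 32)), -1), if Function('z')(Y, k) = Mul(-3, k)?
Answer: Rational(4, 299709) ≈ 1.3346e-5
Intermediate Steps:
Function('a')(X, Z) = Mul(Pow(Add(X, Z), -1), Add(223, X)) (Function('a')(X, Z) = Mul(Add(223, X), Pow(Add(X, Z), -1)) = Mul(Pow(Add(X, Z), -1), Add(223, X)))
Pow(Add(74974, Function('a')(Function('z')(-17, 12), 32)), -1) = Pow(Add(74974, Mul(Pow(Add(Mul(-3, 12), 32), -1), Add(223, Mul(-3, 12)))), -1) = Pow(Add(74974, Mul(Pow(Add(-36, 32), -1), Add(223, -36))), -1) = Pow(Add(74974, Mul(Pow(-4, -1), 187)), -1) = Pow(Add(74974, Mul(Rational(-1, 4), 187)), -1) = Pow(Add(74974, Rational(-187, 4)), -1) = Pow(Rational(299709, 4), -1) = Rational(4, 299709)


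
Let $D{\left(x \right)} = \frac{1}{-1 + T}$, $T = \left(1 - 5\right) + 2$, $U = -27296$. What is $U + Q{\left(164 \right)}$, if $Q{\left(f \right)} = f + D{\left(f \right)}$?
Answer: $- \frac{81397}{3} \approx -27132.0$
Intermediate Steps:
$T = -2$ ($T = -4 + 2 = -2$)
$D{\left(x \right)} = - \frac{1}{3}$ ($D{\left(x \right)} = \frac{1}{-1 - 2} = \frac{1}{-3} = - \frac{1}{3}$)
$Q{\left(f \right)} = - \frac{1}{3} + f$ ($Q{\left(f \right)} = f - \frac{1}{3} = - \frac{1}{3} + f$)
$U + Q{\left(164 \right)} = -27296 + \left(- \frac{1}{3} + 164\right) = -27296 + \frac{491}{3} = - \frac{81397}{3}$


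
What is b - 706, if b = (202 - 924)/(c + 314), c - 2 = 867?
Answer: -835920/1183 ≈ -706.61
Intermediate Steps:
c = 869 (c = 2 + 867 = 869)
b = -722/1183 (b = (202 - 924)/(869 + 314) = -722/1183 ≈ -0.61031)
b - 706 = -722/1183 - 706 = -835920/1183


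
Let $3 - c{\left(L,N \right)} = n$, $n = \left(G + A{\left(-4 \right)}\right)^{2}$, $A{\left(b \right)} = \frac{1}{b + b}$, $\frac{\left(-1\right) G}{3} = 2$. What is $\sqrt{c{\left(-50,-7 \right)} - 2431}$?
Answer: $\frac{i \sqrt{157793}}{8} \approx 49.654 i$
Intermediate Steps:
$G = -6$ ($G = \left(-3\right) 2 = -6$)
$A{\left(b \right)} = \frac{1}{2 b}$
$n = \frac{2401}{64}$ ($n = \left(-6 + \frac{1}{2 \left(-4\right)}\right)^{2} = \left(-6 + \frac{1}{2} \left(- \frac{1}{4}\right)\right)^{2} = \left(-6 - \frac{1}{8}\right)^{2} = \left(- \frac{49}{8}\right)^{2} = \frac{2401}{64} \approx 37.516$)
$c{\left(L,N \right)} = - \frac{2209}{64}$ ($c{\left(L,N \right)} = 3 - \frac{2401}{64} = - \frac{2209}{64}$)
$\sqrt{c{\left(-50,-7 \right)} - 2431} = \sqrt{- \frac{2209}{64} - 2431} = \sqrt{- \frac{157793}{64}} = \frac{i \sqrt{157793}}{8}$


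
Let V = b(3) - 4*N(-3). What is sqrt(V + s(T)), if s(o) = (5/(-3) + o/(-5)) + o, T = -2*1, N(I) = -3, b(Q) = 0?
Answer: sqrt(1965)/15 ≈ 2.9552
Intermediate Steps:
T = -2
V = 12 (V = 0 - 4*(-3) = 0 + 12 = 12)
s(o) = -5/3 + 4*o/5 (s(o) = (5*(-1/3) + o*(-1/5)) + o = (-5/3 - o/5) + o = -5/3 + 4*o/5)
sqrt(V + s(T)) = sqrt(12 + (-5/3 + (4/5)*(-2))) = sqrt(12 + (-5/3 - 8/5)) = sqrt(12 - 49/15) = sqrt(131/15) = sqrt(1965)/15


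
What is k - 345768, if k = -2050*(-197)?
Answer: 58082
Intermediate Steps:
k = 403850
k - 345768 = 403850 - 345768 = 58082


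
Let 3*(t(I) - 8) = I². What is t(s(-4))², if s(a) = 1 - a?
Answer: 2401/9 ≈ 266.78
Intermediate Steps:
t(I) = 8 + I²/3
t(s(-4))² = (8 + (1 - 1*(-4))²/3)² = (8 + (1 + 4)²/3)² = (8 + (⅓)*5²)² = (8 + (⅓)*25)² = (8 + 25/3)² = (49/3)² = 2401/9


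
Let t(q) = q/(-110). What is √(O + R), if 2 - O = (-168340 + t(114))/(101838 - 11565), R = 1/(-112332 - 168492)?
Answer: √208705372200145946525730/232382562060 ≈ 1.9659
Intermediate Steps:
t(q) = -q/110 (t(q) = q*(-1/110) = -q/110)
R = -1/280824 (R = 1/(-280824) = -1/280824 ≈ -3.5609e-6)
O = 19188787/4965015 (O = 2 - (-168340 - 1/110*114)/(101838 - 11565) = 2 - (-168340 - 57/55)/90273 = 2 - (-9258757)/(55*90273) = 2 - 1*(-9258757/4965015) = 2 + 9258757/4965015 = 19188787/4965015 ≈ 3.8648)
√(O + R) = √(19188787/4965015 - 1/280824) = √(1796222318491/464765124120) = √208705372200145946525730/232382562060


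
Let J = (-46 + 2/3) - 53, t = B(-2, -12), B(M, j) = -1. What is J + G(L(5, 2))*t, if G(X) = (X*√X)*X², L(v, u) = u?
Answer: -295/3 - 8*√2 ≈ -109.65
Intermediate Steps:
t = -1
J = -295/3 (J = (-46 + 2*(⅓)) - 53 = (-46 + ⅔) - 53 = -136/3 - 53 = -295/3 ≈ -98.333)
G(X) = X^(7/2) (G(X) = X^(3/2)*X² = X^(7/2))
J + G(L(5, 2))*t = -295/3 + 2^(7/2)*(-1) = -295/3 + (8*√2)*(-1) = -295/3 - 8*√2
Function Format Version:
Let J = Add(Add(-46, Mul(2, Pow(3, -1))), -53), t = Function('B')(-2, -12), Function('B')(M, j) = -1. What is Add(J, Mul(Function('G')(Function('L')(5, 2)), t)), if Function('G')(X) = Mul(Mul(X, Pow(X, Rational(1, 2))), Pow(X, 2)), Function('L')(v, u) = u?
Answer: Add(Rational(-295, 3), Mul(-8, Pow(2, Rational(1, 2)))) ≈ -109.65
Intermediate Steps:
t = -1
J = Rational(-295, 3) (J = Add(Add(-46, Mul(2, Rational(1, 3))), -53) = Add(Add(-46, Rational(2, 3)), -53) = Add(Rational(-136, 3), -53) = Rational(-295, 3) ≈ -98.333)
Function('G')(X) = Pow(X, Rational(7, 2)) (Function('G')(X) = Mul(Pow(X, Rational(3, 2)), Pow(X, 2)) = Pow(X, Rational(7, 2)))
Add(J, Mul(Function('G')(Function('L')(5, 2)), t)) = Add(Rational(-295, 3), Mul(Pow(2, Rational(7, 2)), -1)) = Add(Rational(-295, 3), Mul(Mul(8, Pow(2, Rational(1, 2))), -1)) = Add(Rational(-295, 3), Mul(-8, Pow(2, Rational(1, 2))))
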